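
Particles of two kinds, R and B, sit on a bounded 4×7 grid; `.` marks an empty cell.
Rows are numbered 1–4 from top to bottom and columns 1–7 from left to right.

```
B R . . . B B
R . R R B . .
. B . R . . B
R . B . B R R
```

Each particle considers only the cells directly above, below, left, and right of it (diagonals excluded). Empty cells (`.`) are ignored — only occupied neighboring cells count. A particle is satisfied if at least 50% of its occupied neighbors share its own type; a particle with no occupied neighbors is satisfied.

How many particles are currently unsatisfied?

6

(1,1)B 0/2 unhappy
(1,2)R 0/1 unhappy
(1,6)B 1/1 ok
(1,7)B 1/1 ok
(2,1)R 0/1 unhappy
(2,3)R 1/1 ok
(2,4)R 2/3 ok
(2,5)B 0/1 unhappy
(3,2)B 0/0 ok
(3,4)R 1/1 ok
(3,7)B 0/1 unhappy
(4,1)R 0/0 ok
(4,3)B 0/0 ok
(4,5)B 0/1 unhappy
(4,6)R 1/2 ok
(4,7)R 1/2 ok
Unsatisfied: (1,1), (1,2), (2,1), (2,5), (3,7), (4,5) — 6 in total.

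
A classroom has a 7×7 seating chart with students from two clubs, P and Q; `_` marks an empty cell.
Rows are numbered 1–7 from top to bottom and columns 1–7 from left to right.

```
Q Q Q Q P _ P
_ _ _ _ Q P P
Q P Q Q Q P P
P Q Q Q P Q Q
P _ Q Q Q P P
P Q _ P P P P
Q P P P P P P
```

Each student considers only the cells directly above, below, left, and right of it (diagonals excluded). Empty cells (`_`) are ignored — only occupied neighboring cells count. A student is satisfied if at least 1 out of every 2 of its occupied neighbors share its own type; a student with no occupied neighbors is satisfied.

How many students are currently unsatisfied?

(1,1)Q 1/1 satisfied
(1,2)Q 2/2 satisfied
(1,3)Q 2/2 satisfied
(1,4)Q 1/2 satisfied
(1,5)P 0/2 not
(1,7)P 1/1 satisfied
(2,5)Q 1/3 not
(2,6)P 2/3 satisfied
(2,7)P 3/3 satisfied
(3,1)Q 0/2 not
(3,2)P 0/3 not
(3,3)Q 2/3 satisfied
(3,4)Q 3/3 satisfied
(3,5)Q 2/4 satisfied
(3,6)P 2/4 satisfied
(3,7)P 2/3 satisfied
(4,1)P 1/3 not
(4,2)Q 1/3 not
(4,3)Q 4/4 satisfied
(4,4)Q 3/4 satisfied
(4,5)P 0/4 not
(4,6)Q 1/4 not
(4,7)Q 1/3 not
(5,1)P 2/2 satisfied
(5,3)Q 2/2 satisfied
(5,4)Q 3/4 satisfied
(5,5)Q 1/4 not
(5,6)P 2/4 satisfied
(5,7)P 2/3 satisfied
(6,1)P 1/3 not
(6,2)Q 0/2 not
(6,4)P 2/3 satisfied
(6,5)P 3/4 satisfied
(6,6)P 4/4 satisfied
(6,7)P 3/3 satisfied
(7,1)Q 0/2 not
(7,2)P 1/3 not
(7,3)P 2/2 satisfied
(7,4)P 3/3 satisfied
(7,5)P 3/3 satisfied
(7,6)P 3/3 satisfied
(7,7)P 2/2 satisfied
Unsatisfied: (1,5), (2,5), (3,1), (3,2), (4,1), (4,2), (4,5), (4,6), (4,7), (5,5), (6,1), (6,2), (7,1), (7,2) — 14 in total.

14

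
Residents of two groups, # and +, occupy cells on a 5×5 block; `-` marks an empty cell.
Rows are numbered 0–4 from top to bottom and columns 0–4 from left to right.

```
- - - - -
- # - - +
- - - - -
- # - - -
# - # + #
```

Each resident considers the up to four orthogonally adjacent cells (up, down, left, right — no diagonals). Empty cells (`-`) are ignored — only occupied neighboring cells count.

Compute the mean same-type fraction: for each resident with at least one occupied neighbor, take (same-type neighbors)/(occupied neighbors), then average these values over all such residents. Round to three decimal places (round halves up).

(1,1)# — no occupied neighbors
(1,4)+ — no occupied neighbors
(3,1)# — no occupied neighbors
(4,0)# — no occupied neighbors
(4,2)# 0/1
(4,3)+ 0/2
(4,4)# 0/1
Sum over 3 residents: 0/1 + 0/2 + 0/1 = 0; mean = 0 ÷ 3 = 0 = 0.0 → 0.000.

0.000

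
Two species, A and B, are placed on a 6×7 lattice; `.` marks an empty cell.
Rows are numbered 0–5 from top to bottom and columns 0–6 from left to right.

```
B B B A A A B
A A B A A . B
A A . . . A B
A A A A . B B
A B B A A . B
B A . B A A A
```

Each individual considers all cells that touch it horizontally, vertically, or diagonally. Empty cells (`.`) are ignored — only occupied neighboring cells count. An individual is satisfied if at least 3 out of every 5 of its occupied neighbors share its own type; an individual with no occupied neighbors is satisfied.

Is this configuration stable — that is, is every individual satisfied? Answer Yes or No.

No

(0,0)B 1/3 not
(0,1)B 3/5 satisfied
(0,2)B 2/5 not
(0,3)A 3/5 satisfied
(0,4)A 4/4 satisfied
(0,5)A 2/4 not
(0,6)B 1/2 not
(1,0)A 3/5 satisfied
(1,1)A 3/7 not
(1,2)B 2/6 not
(1,3)A 3/5 satisfied
(1,4)A 5/5 satisfied
(1,6)B 2/4 not
(2,0)A 5/5 satisfied
(2,1)A 6/7 satisfied
(2,5)A 1/5 not
(2,6)B 3/4 satisfied
(3,0)A 4/5 satisfied
(3,1)A 5/7 satisfied
(3,2)A 4/6 satisfied
(3,3)A 3/4 satisfied
(3,5)B 3/5 satisfied
(3,6)B 3/4 satisfied
(4,0)A 3/5 satisfied
(4,1)B 2/7 not
(4,2)B 2/7 not
(4,3)A 4/6 satisfied
(4,4)A 4/6 satisfied
(4,6)B 2/4 not
(5,0)B 1/3 not
(5,1)A 1/4 not
(5,3)B 1/4 not
(5,4)A 3/4 satisfied
(5,5)A 3/4 satisfied
(5,6)A 1/2 not
For instance (0,0) has only 1/3 same-type neighbors, below 3/5.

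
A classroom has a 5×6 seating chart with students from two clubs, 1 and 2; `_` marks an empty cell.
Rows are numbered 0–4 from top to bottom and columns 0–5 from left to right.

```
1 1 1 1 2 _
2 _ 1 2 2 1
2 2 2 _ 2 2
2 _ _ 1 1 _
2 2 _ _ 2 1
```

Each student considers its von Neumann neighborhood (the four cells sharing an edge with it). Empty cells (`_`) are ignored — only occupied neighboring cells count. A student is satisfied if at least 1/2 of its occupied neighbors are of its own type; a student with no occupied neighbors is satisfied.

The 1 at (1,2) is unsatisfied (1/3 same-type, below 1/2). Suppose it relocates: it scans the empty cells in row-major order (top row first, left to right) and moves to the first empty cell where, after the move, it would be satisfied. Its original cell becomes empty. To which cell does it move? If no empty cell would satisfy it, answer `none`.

(0,5)

Vacating (1,2). Empty cells in order:
  (0,5): 1/2 same-type → satisfied — stop here.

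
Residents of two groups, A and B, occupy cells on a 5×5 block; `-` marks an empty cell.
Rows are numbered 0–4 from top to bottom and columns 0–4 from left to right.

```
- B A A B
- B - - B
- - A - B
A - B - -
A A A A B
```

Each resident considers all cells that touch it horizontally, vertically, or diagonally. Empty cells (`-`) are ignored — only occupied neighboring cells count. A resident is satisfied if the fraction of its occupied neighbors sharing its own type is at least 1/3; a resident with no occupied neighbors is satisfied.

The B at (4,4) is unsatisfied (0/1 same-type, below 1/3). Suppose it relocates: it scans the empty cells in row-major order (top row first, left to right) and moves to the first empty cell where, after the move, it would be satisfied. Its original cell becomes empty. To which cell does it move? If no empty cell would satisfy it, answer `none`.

(0,0)

Vacating (4,4). Empty cells in order:
  (0,0): 2/2 same-type → satisfied — stop here.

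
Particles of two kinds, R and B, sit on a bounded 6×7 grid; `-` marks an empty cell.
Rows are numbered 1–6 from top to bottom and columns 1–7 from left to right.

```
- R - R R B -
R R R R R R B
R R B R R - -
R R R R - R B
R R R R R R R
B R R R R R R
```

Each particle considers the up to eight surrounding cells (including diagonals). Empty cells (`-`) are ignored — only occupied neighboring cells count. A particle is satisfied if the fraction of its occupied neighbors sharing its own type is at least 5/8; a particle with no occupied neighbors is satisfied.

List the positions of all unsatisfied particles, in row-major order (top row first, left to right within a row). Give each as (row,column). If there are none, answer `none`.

(1,6), (2,6), (2,7), (3,3), (4,7), (6,1)

(1,2)R 3/3 ok
(1,4)R 4/4 ok
(1,5)R 4/5 ok
(1,6)B 1/4 unhappy
(2,1)R 4/4 ok
(2,2)R 5/6 ok
(2,3)R 6/7 ok
(2,4)R 6/7 ok
(2,5)R 6/7 ok
(2,6)R 3/5 unhappy
(2,7)B 1/2 unhappy
(3,1)R 5/5 ok
(3,2)R 7/8 ok
(3,3)B 0/8 unhappy
(3,4)R 6/7 ok
(3,5)R 6/6 ok
(4,1)R 5/5 ok
(4,2)R 7/8 ok
(4,3)R 7/8 ok
(4,4)R 6/7 ok
(4,6)R 4/5 ok
(4,7)B 0/3 unhappy
(5,1)R 4/5 ok
(5,2)R 7/8 ok
(5,3)R 8/8 ok
(5,4)R 7/7 ok
(5,5)R 7/7 ok
(5,6)R 6/7 ok
(5,7)R 4/5 ok
(6,1)B 0/3 unhappy
(6,2)R 4/5 ok
(6,3)R 5/5 ok
(6,4)R 5/5 ok
(6,5)R 5/5 ok
(6,6)R 5/5 ok
(6,7)R 3/3 ok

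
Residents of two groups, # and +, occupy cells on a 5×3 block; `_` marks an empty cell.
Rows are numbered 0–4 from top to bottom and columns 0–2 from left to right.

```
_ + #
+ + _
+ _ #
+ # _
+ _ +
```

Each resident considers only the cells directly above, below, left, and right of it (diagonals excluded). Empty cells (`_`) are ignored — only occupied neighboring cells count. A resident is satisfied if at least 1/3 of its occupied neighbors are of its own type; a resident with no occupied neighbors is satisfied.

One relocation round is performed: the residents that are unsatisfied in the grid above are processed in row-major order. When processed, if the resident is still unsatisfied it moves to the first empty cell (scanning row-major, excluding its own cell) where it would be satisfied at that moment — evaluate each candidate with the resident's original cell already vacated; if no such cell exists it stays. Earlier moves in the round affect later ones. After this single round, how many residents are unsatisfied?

Initially unsatisfied (in order): (0,2), (3,1).
  (0,2) → (1,2).
  (3,1) → (0,2).
Resulting grid:
_ + #
+ + #
+ _ #
+ _ _
+ _ +
All satisfied now.

0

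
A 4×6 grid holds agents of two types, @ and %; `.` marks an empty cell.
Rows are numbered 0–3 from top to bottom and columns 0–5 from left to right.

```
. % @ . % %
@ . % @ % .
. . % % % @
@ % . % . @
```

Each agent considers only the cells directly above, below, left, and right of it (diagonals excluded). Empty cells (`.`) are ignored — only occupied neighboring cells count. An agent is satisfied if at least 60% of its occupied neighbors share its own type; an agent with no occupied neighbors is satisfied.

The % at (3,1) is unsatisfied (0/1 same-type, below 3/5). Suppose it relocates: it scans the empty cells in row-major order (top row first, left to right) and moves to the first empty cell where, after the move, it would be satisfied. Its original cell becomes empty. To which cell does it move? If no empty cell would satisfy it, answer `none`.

Vacating (3,1). Empty cells in order:
  (0,0): 1/2 same-type → still unsatisfied.
  (0,3): 1/3 same-type → still unsatisfied.
  (1,1): 2/3 same-type → satisfied — stop here.

(1,1)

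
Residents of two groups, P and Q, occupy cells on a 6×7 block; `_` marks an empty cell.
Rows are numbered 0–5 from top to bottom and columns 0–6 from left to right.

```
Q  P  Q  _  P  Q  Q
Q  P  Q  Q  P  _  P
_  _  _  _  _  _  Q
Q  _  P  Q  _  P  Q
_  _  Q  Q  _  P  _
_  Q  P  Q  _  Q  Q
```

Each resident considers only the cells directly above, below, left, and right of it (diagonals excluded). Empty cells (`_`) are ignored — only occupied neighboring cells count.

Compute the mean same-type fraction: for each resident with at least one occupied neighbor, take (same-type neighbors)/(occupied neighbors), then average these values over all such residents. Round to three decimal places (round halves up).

Row 0: (0,0)Q 1/2 · (0,1)P 1/3 · (0,2)Q 1/2 · (0,4)P 1/2 · (0,5)Q 1/2 · (0,6)Q 1/2
Row 1: (1,0)Q 1/2 · (1,1)P 1/3 · (1,2)Q 2/3 · (1,3)Q 1/2 · (1,4)P 1/2 · (1,6)P 0/2
Row 2: (2,6)Q 1/2
Row 3: (3,0)Q — no occupied neighbors · (3,2)P 0/2 · (3,3)Q 1/2 · (3,5)P 1/2 · (3,6)Q 1/2
Row 4: (4,2)Q 1/3 · (4,3)Q 3/3 · (4,5)P 1/2
Row 5: (5,1)Q 0/1 · (5,2)P 0/3 · (5,3)Q 1/2 · (5,5)Q 1/2 · (5,6)Q 1/1
Sum over 25 residents: 1/2 + 1/3 + 1/2 + 1/2 + 1/2 + 1/2 + 1/2 + 1/3 + 2/3 + 1/2 + 1/2 + 0/2 + 1/2 + 0/2 + 1/2 + 1/2 + 1/2 + 1/3 + 3/3 + 1/2 + 0/1 + 0/3 + 1/2 + 1/2 + 1/1 = 67/6; mean = 67/6 ÷ 25 = 67/150 = 0.446666… → 0.447.

0.447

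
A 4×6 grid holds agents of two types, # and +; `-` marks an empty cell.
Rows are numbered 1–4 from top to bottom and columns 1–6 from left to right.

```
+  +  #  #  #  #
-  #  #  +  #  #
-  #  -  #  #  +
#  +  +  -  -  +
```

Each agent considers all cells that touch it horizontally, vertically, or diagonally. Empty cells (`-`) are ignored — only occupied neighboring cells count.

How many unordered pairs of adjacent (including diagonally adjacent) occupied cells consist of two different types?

Scan each occupied cell's neighbors to the right and below (and the two forward diagonals) so each pair is counted once.
Row 1: +(1,1)–+(1,2)= +(1,1)–#(2,2)≠ +(1,2)–#(1,3)≠ +(1,2)–#(2,2)≠ +(1,2)–#(2,3)≠ #(1,3)–#(1,4)= #(1,3)–#(2,3)= #(1,3)–+(2,4)≠ #(1,3)–#(2,2)= #(1,4)–#(1,5)= #(1,4)–+(2,4)≠ #(1,4)–#(2,5)= #(1,4)–#(2,3)= #(1,5)–#(1,6)= #(1,5)–#(2,5)= #(1,5)–#(2,6)= #(1,5)–+(2,4)≠ #(1,6)–#(2,6)= #(1,6)–#(2,5)=  → 7/19 unlike.
Row 2: #(2,2)–#(2,3)= #(2,2)–#(3,2)= #(2,3)–+(2,4)≠ #(2,3)–#(3,4)= #(2,3)–#(3,2)= +(2,4)–#(2,5)≠ +(2,4)–#(3,4)≠ +(2,4)–#(3,5)≠ #(2,5)–#(2,6)= #(2,5)–#(3,5)= #(2,5)–+(3,6)≠ #(2,5)–#(3,4)= #(2,6)–+(3,6)≠ #(2,6)–#(3,5)=  → 6/14 unlike.
Row 3: #(3,2)–+(4,2)≠ #(3,2)–+(4,3)≠ #(3,2)–#(4,1)= #(3,4)–#(3,5)= #(3,4)–+(4,3)≠ #(3,5)–+(3,6)≠ #(3,5)–+(4,6)≠ +(3,6)–+(4,6)=  → 5/8 unlike.
Row 4: #(4,1)–+(4,2)≠ +(4,2)–+(4,3)=  → 1/2 unlike.
Total adjacent occupied pairs: 43; unlike-type pairs: 19.

19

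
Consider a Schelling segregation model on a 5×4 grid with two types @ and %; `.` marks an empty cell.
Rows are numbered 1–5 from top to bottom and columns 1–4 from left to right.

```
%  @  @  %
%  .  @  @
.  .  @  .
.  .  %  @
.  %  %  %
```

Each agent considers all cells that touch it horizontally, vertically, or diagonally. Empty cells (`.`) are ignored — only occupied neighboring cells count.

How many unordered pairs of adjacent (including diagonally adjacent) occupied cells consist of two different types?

9

Scan each occupied cell's neighbors to the right and below (and the two forward diagonals) so each pair is counted once.
Row 1: %(1,1)–@(1,2)≠ %(1,1)–%(2,1)= @(1,2)–@(1,3)= @(1,2)–@(2,3)= @(1,2)–%(2,1)≠ @(1,3)–%(1,4)≠ @(1,3)–@(2,3)= @(1,3)–@(2,4)= %(1,4)–@(2,4)≠ %(1,4)–@(2,3)≠  → 5/10 unlike.
Row 2: @(2,3)–@(2,4)= @(2,3)–@(3,3)= @(2,4)–@(3,3)=  → 0/3 unlike.
Row 3: @(3,3)–%(4,3)≠ @(3,3)–@(4,4)=  → 1/2 unlike.
Row 4: %(4,3)–@(4,4)≠ %(4,3)–%(5,3)= %(4,3)–%(5,4)= %(4,3)–%(5,2)= @(4,4)–%(5,4)≠ @(4,4)–%(5,3)≠  → 3/6 unlike.
Row 5: %(5,2)–%(5,3)= %(5,3)–%(5,4)=  → 0/2 unlike.
Total adjacent occupied pairs: 23; unlike-type pairs: 9.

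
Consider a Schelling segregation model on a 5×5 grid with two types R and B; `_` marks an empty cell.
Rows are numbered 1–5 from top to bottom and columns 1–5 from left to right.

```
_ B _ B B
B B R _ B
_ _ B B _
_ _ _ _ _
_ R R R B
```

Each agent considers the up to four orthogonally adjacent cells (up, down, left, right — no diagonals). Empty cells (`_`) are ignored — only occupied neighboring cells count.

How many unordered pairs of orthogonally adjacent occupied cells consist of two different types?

Scan each occupied cell's neighbors to the right and below so each pair is counted once.
From row 1: 0 unlike of 3 pairs (running 0/3).
From row 2: 2 unlike of 3 pairs (running 2/6).
From row 3: 0 unlike of 1 pairs (running 2/7).
From row 5: 1 unlike of 3 pairs (running 3/10).
Total adjacent occupied pairs: 10; unlike-type pairs: 3.

3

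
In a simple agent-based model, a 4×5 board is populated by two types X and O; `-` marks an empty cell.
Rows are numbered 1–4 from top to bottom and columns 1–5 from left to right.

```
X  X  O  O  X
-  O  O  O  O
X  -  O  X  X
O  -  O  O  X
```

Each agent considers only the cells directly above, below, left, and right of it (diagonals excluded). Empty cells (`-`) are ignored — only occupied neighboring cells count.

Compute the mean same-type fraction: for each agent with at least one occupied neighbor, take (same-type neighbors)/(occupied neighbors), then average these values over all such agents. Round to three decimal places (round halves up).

0.510

Row 1: (1,1)X 1/1 · (1,2)X 1/3 · (1,3)O 2/3 · (1,4)O 2/3 · (1,5)X 0/2
Row 2: (2,2)O 1/2 · (2,3)O 4/4 · (2,4)O 3/4 · (2,5)O 1/3
Row 3: (3,1)X 0/1 · (3,3)O 2/3 · (3,4)X 1/4 · (3,5)X 2/3
Row 4: (4,1)O 0/1 · (4,3)O 2/2 · (4,4)O 1/3 · (4,5)X 1/2
Sum over 17 agents: 1/1 + 1/3 + 2/3 + 2/3 + 0/2 + 1/2 + 4/4 + 3/4 + 1/3 + 0/1 + 2/3 + 1/4 + 2/3 + 0/1 + 2/2 + 1/3 + 1/2 = 26/3; mean = 26/3 ÷ 17 = 26/51 = 0.509803… → 0.510.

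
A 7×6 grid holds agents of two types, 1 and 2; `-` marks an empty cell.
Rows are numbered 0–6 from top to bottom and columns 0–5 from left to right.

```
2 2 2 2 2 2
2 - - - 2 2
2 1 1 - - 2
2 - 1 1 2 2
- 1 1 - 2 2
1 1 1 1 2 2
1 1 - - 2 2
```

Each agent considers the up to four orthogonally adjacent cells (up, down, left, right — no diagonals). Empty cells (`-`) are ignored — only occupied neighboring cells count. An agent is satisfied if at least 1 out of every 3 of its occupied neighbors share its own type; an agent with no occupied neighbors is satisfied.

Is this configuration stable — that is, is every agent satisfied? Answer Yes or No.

Yes

(0,0)2 2/2 ok
(0,1)2 2/2 ok
(0,2)2 2/2 ok
(0,3)2 2/2 ok
(0,4)2 3/3 ok
(0,5)2 2/2 ok
(1,0)2 2/2 ok
(1,4)2 2/2 ok
(1,5)2 3/3 ok
(2,0)2 2/3 ok
(2,1)1 1/2 ok
(2,2)1 2/2 ok
(2,5)2 2/2 ok
(3,0)2 1/1 ok
(3,2)1 3/3 ok
(3,3)1 1/2 ok
(3,4)2 2/3 ok
(3,5)2 3/3 ok
(4,1)1 2/2 ok
(4,2)1 3/3 ok
(4,4)2 3/3 ok
(4,5)2 3/3 ok
(5,0)1 2/2 ok
(5,1)1 4/4 ok
(5,2)1 3/3 ok
(5,3)1 1/2 ok
(5,4)2 3/4 ok
(5,5)2 3/3 ok
(6,0)1 2/2 ok
(6,1)1 2/2 ok
(6,4)2 2/2 ok
(6,5)2 2/2 ok
All meet the threshold, so the configuration is stable.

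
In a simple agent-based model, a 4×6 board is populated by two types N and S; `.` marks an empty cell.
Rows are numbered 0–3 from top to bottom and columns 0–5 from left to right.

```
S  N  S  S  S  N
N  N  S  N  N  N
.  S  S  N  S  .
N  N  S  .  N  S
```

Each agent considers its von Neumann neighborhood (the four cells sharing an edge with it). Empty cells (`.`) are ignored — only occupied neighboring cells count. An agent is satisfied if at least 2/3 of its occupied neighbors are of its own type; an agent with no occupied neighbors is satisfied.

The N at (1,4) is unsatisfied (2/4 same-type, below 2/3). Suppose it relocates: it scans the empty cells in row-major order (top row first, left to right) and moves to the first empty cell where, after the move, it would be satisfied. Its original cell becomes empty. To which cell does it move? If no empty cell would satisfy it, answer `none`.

Vacating (1,4). Empty cells in order:
  (2,0): 2/3 same-type → satisfied — stop here.

(2,0)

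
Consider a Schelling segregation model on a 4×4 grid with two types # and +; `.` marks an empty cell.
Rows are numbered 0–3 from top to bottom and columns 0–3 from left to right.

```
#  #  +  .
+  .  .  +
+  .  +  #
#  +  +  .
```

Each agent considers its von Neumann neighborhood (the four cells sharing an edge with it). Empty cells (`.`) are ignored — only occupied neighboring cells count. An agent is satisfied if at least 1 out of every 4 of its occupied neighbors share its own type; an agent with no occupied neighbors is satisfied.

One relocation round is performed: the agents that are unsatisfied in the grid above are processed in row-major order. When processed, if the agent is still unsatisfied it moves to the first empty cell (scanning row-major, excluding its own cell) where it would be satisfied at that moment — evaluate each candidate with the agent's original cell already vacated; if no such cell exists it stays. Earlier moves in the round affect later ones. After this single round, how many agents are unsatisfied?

0

Initially unsatisfied (in order): (0,2), (1,3), (2,3), (3,0).
  (0,2) → (0,3).
  (1,3): now satisfied by earlier moves; stays.
  (2,3) → (0,2).
  (3,0) → (1,1).
Resulting grid:
# # # +
+ # . +
+ . + .
. + + .
All satisfied now.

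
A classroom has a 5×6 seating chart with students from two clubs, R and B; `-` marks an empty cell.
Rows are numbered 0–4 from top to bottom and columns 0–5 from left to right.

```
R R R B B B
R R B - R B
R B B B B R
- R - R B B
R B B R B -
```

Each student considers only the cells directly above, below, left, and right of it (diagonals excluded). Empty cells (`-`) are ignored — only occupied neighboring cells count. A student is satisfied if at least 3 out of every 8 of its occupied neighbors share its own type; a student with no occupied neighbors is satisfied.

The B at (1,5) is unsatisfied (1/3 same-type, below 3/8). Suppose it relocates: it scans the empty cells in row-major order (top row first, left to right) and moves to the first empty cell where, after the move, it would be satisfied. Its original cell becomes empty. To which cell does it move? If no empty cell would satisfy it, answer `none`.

Vacating (1,5). Empty cells in order:
  (1,3): 3/4 same-type → satisfied — stop here.

(1,3)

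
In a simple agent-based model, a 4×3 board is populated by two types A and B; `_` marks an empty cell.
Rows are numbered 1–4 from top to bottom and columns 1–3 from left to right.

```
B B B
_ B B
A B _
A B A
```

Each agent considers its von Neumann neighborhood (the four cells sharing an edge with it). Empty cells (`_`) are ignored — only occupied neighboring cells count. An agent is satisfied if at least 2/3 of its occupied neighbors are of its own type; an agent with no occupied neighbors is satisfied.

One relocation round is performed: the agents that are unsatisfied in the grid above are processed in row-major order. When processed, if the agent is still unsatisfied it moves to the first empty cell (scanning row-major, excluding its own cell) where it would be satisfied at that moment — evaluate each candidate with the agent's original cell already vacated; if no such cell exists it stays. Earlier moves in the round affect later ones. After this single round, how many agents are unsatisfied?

2

Initially unsatisfied (in order): (3,1), (4,1), (4,2), (4,3).
  (3,1): no empty cell satisfies it; stays.
  (4,1): no empty cell satisfies it; stays.
  (4,2) → (2,1).
  (4,3): now satisfied by earlier moves; stays.
Resulting grid:
B B B
B B B
A B _
A _ A
Unsatisfied now: (3,1), (3,2).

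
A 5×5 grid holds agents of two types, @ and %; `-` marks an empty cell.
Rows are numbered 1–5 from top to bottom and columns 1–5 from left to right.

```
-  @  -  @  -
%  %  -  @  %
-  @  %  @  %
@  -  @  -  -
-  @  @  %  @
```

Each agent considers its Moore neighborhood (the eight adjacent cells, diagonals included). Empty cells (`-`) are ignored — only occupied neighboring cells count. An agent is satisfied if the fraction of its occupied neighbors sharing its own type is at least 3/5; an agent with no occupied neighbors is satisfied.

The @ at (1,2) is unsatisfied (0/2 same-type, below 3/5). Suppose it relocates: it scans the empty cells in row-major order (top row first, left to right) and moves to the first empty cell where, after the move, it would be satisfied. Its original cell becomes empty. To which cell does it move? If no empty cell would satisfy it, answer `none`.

Vacating (1,2). Empty cells in order:
  (1,1): 0/2 same-type → still unsatisfied.
  (1,3): 2/3 same-type → satisfied — stop here.

(1,3)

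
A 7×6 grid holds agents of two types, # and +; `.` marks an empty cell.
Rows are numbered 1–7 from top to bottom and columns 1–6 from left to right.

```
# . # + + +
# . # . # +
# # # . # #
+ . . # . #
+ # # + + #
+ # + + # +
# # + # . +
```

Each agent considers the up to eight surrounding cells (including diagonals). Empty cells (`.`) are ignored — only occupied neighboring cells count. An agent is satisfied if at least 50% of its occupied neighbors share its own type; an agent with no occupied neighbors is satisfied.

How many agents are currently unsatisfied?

Row 1: (1,1)# 1/1 ✓ · (1,3)# 1/2 ✓ · (1,4)+ 1/4 ✗ · (1,5)+ 3/4 ✓ · (1,6)+ 2/3 ✓
Row 2: (2,1)# 3/3 ✓ · (2,3)# 3/4 ✓ · (2,5)# 2/6 ✗ · (2,6)+ 2/5 ✗
Row 3: (3,1)# 2/3 ✓ · (3,2)# 4/5 ✓ · (3,3)# 3/3 ✓ · (3,5)# 4/5 ✓ · (3,6)# 3/4 ✓
Row 4: (4,1)+ 1/4 ✗ · (4,4)# 3/5 ✓ · (4,6)# 3/4 ✓
Row 5: (5,1)+ 2/4 ✓ · (5,2)# 2/6 ✗ · (5,3)# 3/6 ✓ · (5,4)+ 3/6 ✓ · (5,5)+ 3/7 ✗ · (5,6)# 2/4 ✓
Row 6: (6,1)+ 1/5 ✗ · (6,2)# 4/8 ✓ · (6,3)+ 3/8 ✗ · (6,4)+ 4/7 ✓ · (6,5)# 2/7 ✗ · (6,6)+ 2/4 ✓
Row 7: (7,1)# 2/3 ✓ · (7,2)# 2/5 ✗ · (7,3)+ 2/5 ✗ · (7,4)# 1/4 ✗ · (7,6)+ 1/2 ✓
Unsatisfied: (1,4), (2,5), (2,6), (4,1), (5,2), (5,5), (6,1), (6,3), (6,5), (7,2), (7,3), (7,4) — 12 in total.

12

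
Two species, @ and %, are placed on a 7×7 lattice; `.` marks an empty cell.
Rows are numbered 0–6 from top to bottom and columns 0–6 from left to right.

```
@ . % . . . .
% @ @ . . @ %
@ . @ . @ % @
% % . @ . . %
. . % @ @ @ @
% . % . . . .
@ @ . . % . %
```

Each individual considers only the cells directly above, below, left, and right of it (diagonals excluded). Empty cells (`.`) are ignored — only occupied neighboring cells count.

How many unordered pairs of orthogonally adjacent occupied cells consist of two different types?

14

Scan each occupied cell's neighbors to the right and below so each pair is counted once.
Row 0: @(0,0)–%(1,0)≠ %(0,2)–@(1,2)≠  → 2/2 unlike.
Row 1: %(1,0)–@(1,1)≠ %(1,0)–@(2,0)≠ @(1,1)–@(1,2)= @(1,2)–@(2,2)= @(1,5)–%(1,6)≠ @(1,5)–%(2,5)≠ %(1,6)–@(2,6)≠  → 5/7 unlike.
Row 2: @(2,0)–%(3,0)≠ @(2,4)–%(2,5)≠ %(2,5)–@(2,6)≠ @(2,6)–%(3,6)≠  → 4/4 unlike.
Row 3: %(3,0)–%(3,1)= @(3,3)–@(4,3)= %(3,6)–@(4,6)≠  → 1/3 unlike.
Row 4: %(4,2)–@(4,3)≠ %(4,2)–%(5,2)= @(4,3)–@(4,4)= @(4,4)–@(4,5)= @(4,5)–@(4,6)=  → 1/5 unlike.
Row 5: %(5,0)–@(6,0)≠  → 1/1 unlike.
Row 6: @(6,0)–@(6,1)=  → 0/1 unlike.
Total adjacent occupied pairs: 23; unlike-type pairs: 14.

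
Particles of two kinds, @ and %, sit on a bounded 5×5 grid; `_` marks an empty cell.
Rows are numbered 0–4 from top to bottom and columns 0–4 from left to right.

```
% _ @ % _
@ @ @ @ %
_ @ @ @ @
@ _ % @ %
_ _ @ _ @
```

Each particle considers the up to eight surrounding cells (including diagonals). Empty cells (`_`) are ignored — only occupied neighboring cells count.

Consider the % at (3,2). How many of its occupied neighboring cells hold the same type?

0

Occupied neighbors of (3,2): (2,1)=@, (2,2)=@, (2,3)=@, (3,3)=@, (4,2)=@.
Same type (%): 0 of 5.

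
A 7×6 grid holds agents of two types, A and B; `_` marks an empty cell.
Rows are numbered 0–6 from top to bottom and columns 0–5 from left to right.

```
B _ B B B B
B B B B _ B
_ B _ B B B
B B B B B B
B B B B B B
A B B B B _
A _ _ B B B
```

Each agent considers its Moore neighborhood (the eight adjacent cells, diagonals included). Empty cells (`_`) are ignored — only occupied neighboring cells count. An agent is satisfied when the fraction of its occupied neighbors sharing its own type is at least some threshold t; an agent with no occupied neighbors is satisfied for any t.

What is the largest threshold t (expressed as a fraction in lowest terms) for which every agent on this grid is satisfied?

1/4

(0,0)B 2/2
(0,2)B 4/4
(0,3)B 4/4
(0,4)B 4/4
(0,5)B 2/2
(1,0)B 3/3
(1,1)B 5/5
(1,2)B 6/6
(1,3)B 6/6
(1,5)B 4/4
(2,1)B 6/6
(2,3)B 6/6
(2,4)B 7/7
(2,5)B 4/4
(3,0)B 4/4
(3,1)B 6/6
(3,2)B 7/7
(3,3)B 7/7
(3,4)B 8/8
(3,5)B 5/5
(4,0)B 4/5
(4,1)B 7/8
(4,2)B 8/8
(4,3)B 8/8
(4,4)B 7/7
(4,5)B 4/4
(5,0)A 1/4
(5,1)B 4/6
(5,2)B 6/6
(5,3)B 7/7
(5,4)B 7/7
(6,0)A 1/2
(6,3)B 4/4
(6,4)B 4/4
(6,5)B 2/2
The smallest same-type fraction is 1/4 at (5,0), which reduces to 1/4. Any threshold above that leaves this agent unsatisfied.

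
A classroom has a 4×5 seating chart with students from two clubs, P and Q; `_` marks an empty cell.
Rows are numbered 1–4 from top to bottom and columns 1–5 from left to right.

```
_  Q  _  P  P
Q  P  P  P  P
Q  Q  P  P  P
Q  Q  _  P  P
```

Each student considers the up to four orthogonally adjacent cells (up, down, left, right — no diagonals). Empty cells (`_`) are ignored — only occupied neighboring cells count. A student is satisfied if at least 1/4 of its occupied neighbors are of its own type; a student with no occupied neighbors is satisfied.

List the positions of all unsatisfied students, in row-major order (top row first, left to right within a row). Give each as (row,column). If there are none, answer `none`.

(1,2)

(1,2)Q 0/1 unhappy
(1,4)P 2/2 ok
(1,5)P 2/2 ok
(2,1)Q 1/2 ok
(2,2)P 1/4 ok
(2,3)P 3/3 ok
(2,4)P 4/4 ok
(2,5)P 3/3 ok
(3,1)Q 3/3 ok
(3,2)Q 2/4 ok
(3,3)P 2/3 ok
(3,4)P 4/4 ok
(3,5)P 3/3 ok
(4,1)Q 2/2 ok
(4,2)Q 2/2 ok
(4,4)P 2/2 ok
(4,5)P 2/2 ok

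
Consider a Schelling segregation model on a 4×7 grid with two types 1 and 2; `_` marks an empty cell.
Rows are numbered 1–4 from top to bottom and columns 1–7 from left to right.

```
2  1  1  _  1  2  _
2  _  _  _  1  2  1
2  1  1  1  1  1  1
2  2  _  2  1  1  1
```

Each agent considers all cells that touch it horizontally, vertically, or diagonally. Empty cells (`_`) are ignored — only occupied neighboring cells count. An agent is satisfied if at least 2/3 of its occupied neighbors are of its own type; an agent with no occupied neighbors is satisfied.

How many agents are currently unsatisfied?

11

(1,1)2 1/2 unhappy
(1,2)1 1/3 unhappy
(1,3)1 1/1 ok
(1,5)1 1/3 unhappy
(1,6)2 1/4 unhappy
(2,1)2 2/4 unhappy
(2,5)1 4/6 ok
(2,6)2 1/7 unhappy
(2,7)1 2/4 unhappy
(3,1)2 3/4 ok
(3,2)1 1/5 unhappy
(3,3)1 2/4 unhappy
(3,4)1 4/5 ok
(3,5)1 5/7 ok
(3,6)1 7/8 ok
(3,7)1 4/5 ok
(4,1)2 2/3 ok
(4,2)2 2/4 unhappy
(4,4)2 0/4 unhappy
(4,5)1 4/5 ok
(4,6)1 5/5 ok
(4,7)1 3/3 ok
Unsatisfied: (1,1), (1,2), (1,5), (1,6), (2,1), (2,6), (2,7), (3,2), (3,3), (4,2), (4,4) — 11 in total.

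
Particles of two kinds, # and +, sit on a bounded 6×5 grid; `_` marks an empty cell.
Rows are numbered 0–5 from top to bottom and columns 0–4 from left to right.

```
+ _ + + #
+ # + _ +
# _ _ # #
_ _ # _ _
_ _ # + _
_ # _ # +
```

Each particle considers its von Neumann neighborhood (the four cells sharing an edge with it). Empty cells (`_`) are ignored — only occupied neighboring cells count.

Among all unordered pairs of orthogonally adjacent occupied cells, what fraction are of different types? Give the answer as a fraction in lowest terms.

Scan each occupied cell's neighbors to the right and below so each pair is counted once.
Row 0: +(0,0)–+(1,0)= +(0,2)–+(0,3)= +(0,2)–+(1,2)= +(0,3)–#(0,4)≠ #(0,4)–+(1,4)≠  → 2/5 unlike.
Row 1: +(1,0)–#(1,1)≠ +(1,0)–#(2,0)≠ #(1,1)–+(1,2)≠ +(1,4)–#(2,4)≠  → 4/4 unlike.
Row 2: #(2,3)–#(2,4)=  → 0/1 unlike.
Row 3: #(3,2)–#(4,2)=  → 0/1 unlike.
Row 4: #(4,2)–+(4,3)≠ +(4,3)–#(5,3)≠  → 2/2 unlike.
Row 5: #(5,3)–+(5,4)≠  → 1/1 unlike.
Total adjacent occupied pairs: 14; unlike-type pairs: 9.
9/14 is already in lowest terms.

9/14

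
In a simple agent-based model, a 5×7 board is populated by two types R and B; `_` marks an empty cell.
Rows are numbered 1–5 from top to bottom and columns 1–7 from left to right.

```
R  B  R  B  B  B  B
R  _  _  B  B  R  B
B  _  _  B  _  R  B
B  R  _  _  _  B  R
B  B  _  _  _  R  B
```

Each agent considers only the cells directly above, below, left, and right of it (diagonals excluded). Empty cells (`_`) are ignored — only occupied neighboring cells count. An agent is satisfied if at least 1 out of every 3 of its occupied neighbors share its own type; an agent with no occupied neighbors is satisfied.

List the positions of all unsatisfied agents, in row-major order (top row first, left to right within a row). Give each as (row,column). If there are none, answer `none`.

(1,2), (1,3), (2,6), (4,2), (4,6), (4,7), (5,6), (5,7)

(1,1)R 1/2 ok
(1,2)B 0/2 unhappy
(1,3)R 0/2 unhappy
(1,4)B 2/3 ok
(1,5)B 3/3 ok
(1,6)B 2/3 ok
(1,7)B 2/2 ok
(2,1)R 1/2 ok
(2,4)B 3/3 ok
(2,5)B 2/3 ok
(2,6)R 1/4 unhappy
(2,7)B 2/3 ok
(3,1)B 1/2 ok
(3,4)B 1/1 ok
(3,6)R 1/3 ok
(3,7)B 1/3 ok
(4,1)B 2/3 ok
(4,2)R 0/2 unhappy
(4,6)B 0/3 unhappy
(4,7)R 0/3 unhappy
(5,1)B 2/2 ok
(5,2)B 1/2 ok
(5,6)R 0/2 unhappy
(5,7)B 0/2 unhappy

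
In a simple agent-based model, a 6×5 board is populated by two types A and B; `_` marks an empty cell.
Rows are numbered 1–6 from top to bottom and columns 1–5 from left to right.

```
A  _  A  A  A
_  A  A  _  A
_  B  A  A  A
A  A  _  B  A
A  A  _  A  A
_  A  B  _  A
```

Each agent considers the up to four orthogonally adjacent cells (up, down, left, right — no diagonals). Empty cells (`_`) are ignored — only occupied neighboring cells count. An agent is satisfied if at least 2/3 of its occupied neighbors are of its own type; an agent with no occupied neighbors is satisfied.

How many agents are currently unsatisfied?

Row 1: (1,1)A 0/0 ✓ · (1,3)A 2/2 ✓ · (1,4)A 2/2 ✓ · (1,5)A 2/2 ✓
Row 2: (2,2)A 1/2 ✗ · (2,3)A 3/3 ✓ · (2,5)A 2/2 ✓
Row 3: (3,2)B 0/3 ✗ · (3,3)A 2/3 ✓ · (3,4)A 2/3 ✓ · (3,5)A 3/3 ✓
Row 4: (4,1)A 2/2 ✓ · (4,2)A 2/3 ✓ · (4,4)B 0/3 ✗ · (4,5)A 2/3 ✓
Row 5: (5,1)A 2/2 ✓ · (5,2)A 3/3 ✓ · (5,4)A 1/2 ✗ · (5,5)A 3/3 ✓
Row 6: (6,2)A 1/2 ✗ · (6,3)B 0/1 ✗ · (6,5)A 1/1 ✓
Unsatisfied: (2,2), (3,2), (4,4), (5,4), (6,2), (6,3) — 6 in total.

6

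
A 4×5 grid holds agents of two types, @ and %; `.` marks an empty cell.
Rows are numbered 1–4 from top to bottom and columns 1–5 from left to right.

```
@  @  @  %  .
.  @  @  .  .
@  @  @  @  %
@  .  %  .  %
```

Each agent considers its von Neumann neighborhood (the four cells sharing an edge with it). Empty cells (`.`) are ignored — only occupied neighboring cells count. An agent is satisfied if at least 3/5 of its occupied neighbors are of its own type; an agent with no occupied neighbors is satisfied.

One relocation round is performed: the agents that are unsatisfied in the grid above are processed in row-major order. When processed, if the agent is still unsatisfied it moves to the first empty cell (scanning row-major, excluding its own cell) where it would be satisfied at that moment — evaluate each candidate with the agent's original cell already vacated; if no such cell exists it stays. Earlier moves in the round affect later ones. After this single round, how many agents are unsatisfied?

Initially unsatisfied (in order): (1,4), (3,4), (3,5), (4,3).
  (1,4) → (1,5).
  (3,4) → (2,1).
  (3,5): now satisfied by earlier moves; stays.
  (4,3) → (2,5).
Resulting grid:
@ @ @ . %
@ @ @ . %
@ @ @ . %
@ . . . %
All satisfied now.

0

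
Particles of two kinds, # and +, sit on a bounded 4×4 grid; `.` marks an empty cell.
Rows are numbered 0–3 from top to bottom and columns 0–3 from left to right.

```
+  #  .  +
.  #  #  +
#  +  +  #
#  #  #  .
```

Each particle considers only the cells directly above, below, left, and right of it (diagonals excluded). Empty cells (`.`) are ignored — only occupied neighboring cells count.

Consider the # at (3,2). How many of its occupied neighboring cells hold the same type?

1

Occupied neighbors of (3,2): (2,2)=+, (3,1)=#.
Same type (#): 1 of 2.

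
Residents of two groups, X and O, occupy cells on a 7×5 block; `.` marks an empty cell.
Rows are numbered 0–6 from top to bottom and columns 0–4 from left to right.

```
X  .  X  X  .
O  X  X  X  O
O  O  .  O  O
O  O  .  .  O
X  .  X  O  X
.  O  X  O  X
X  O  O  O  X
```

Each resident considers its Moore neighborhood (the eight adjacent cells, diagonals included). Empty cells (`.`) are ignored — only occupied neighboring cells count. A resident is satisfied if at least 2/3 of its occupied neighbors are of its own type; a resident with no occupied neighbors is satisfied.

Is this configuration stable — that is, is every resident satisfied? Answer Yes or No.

Row 0: (0,0)X 1/2 unhappy · (0,2)X 4/4 ok · (0,3)X 3/4 ok
Row 1: (1,0)O 2/4 unhappy · (1,1)X 3/6 unhappy · (1,2)X 4/6 ok · (1,3)X 3/6 unhappy · (1,4)O 2/4 unhappy
Row 2: (2,0)O 4/5 ok · (2,1)O 4/6 ok · (2,3)O 3/5 unhappy · (2,4)O 3/4 ok
Row 3: (3,0)O 3/4 ok · (3,1)O 3/5 unhappy · (3,4)O 3/4 ok
Row 4: (4,0)X 0/3 unhappy · (4,2)X 1/5 unhappy · (4,3)O 2/6 unhappy · (4,4)X 1/4 unhappy
Row 5: (5,1)O 2/6 unhappy · (5,2)X 1/7 unhappy · (5,3)O 3/8 unhappy · (5,4)X 2/5 unhappy
Row 6: (6,0)X 0/2 unhappy · (6,1)O 2/4 unhappy · (6,2)O 4/5 ok · (6,3)O 2/5 unhappy · (6,4)X 1/3 unhappy
For instance (0,0) has only 1/2 same-type neighbors, below 2/3.

No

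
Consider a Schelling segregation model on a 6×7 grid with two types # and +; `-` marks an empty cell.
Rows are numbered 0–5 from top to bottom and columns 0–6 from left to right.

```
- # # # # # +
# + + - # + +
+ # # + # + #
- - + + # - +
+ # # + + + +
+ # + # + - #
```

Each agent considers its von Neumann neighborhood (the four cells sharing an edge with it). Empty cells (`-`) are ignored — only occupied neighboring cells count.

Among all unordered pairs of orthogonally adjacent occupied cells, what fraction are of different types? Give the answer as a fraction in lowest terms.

Scan each occupied cell's neighbors to the right and below so each pair is counted once.
From row 0: 4 unlike of 10 pairs (running 4/10).
From row 1: 6 unlike of 10 pairs (running 10/20).
From row 2: 7 unlike of 10 pairs (running 17/30).
From row 3: 3 unlike of 6 pairs (running 20/36).
From row 4: 5 unlike of 12 pairs (running 25/48).
From row 5: 4 unlike of 4 pairs (running 29/52).
Total adjacent occupied pairs: 52; unlike-type pairs: 29.
29/52 is already in lowest terms.

29/52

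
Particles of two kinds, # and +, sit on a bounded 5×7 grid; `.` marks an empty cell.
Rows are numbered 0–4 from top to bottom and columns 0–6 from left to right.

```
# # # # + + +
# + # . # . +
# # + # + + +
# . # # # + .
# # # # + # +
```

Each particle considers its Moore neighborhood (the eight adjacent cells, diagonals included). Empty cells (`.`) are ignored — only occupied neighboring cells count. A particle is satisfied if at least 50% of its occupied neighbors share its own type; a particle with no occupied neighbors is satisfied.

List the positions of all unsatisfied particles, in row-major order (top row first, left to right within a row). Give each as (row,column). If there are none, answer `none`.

(0,4), (1,1), (1,4), (2,2), (2,4), (4,4), (4,5)

Row 0: (0,0)# 2/3 satisfied · (0,1)# 4/5 satisfied · (0,2)# 3/4 satisfied · (0,3)# 3/4 satisfied · (0,4)+ 1/3 not · (0,5)+ 3/4 satisfied · (0,6)+ 2/2 satisfied
Row 1: (1,0)# 4/5 satisfied · (1,1)+ 1/8 not · (1,2)# 5/7 satisfied · (1,4)# 2/6 not · (1,6)+ 4/4 satisfied
Row 2: (2,0)# 3/4 satisfied · (2,1)# 5/7 satisfied · (2,2)+ 1/6 not · (2,3)# 5/7 satisfied · (2,4)+ 2/6 not · (2,5)+ 4/6 satisfied · (2,6)+ 3/3 satisfied
Row 3: (3,0)# 4/4 satisfied · (3,2)# 6/7 satisfied · (3,3)# 5/8 satisfied · (3,4)# 4/8 satisfied · (3,5)+ 5/7 satisfied
Row 4: (4,0)# 2/2 satisfied · (4,1)# 4/4 satisfied · (4,2)# 4/4 satisfied · (4,3)# 4/5 satisfied · (4,4)+ 1/5 not · (4,5)# 1/4 not · (4,6)+ 1/2 satisfied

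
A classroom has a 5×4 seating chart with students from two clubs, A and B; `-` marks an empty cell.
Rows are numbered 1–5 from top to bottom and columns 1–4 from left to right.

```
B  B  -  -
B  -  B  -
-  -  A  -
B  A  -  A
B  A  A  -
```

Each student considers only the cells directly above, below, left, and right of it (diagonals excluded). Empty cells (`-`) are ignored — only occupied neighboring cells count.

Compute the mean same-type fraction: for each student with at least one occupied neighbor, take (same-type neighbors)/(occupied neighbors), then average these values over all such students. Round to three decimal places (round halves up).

(1,1)B 2/2
(1,2)B 1/1
(2,1)B 1/1
(2,3)B 0/1
(3,3)A 0/1
(4,1)B 1/2
(4,2)A 1/2
(4,4)A — no occupied neighbors
(5,1)B 1/2
(5,2)A 2/3
(5,3)A 1/1
Sum over 10 students: 2/2 + 1/1 + 1/1 + 0/1 + 0/1 + 1/2 + 1/2 + 1/2 + 2/3 + 1/1 = 37/6; mean = 37/6 ÷ 10 = 37/60 = 0.616666… → 0.617.

0.617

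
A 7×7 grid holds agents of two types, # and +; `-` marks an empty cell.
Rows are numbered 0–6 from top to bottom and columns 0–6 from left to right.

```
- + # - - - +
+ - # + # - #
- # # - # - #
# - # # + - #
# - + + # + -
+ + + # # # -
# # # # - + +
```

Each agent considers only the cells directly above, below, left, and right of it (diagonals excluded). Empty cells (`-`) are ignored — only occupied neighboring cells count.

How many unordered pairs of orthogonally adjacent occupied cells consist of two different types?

Scan each occupied cell's neighbors to the right and below so each pair is counted once.
Row 0: +(0,1)–#(0,2)≠ #(0,2)–#(1,2)= +(0,6)–#(1,6)≠  → 2/3 unlike.
Row 1: #(1,2)–+(1,3)≠ #(1,2)–#(2,2)= +(1,3)–#(1,4)≠ #(1,4)–#(2,4)= #(1,6)–#(2,6)=  → 2/5 unlike.
Row 2: #(2,1)–#(2,2)= #(2,2)–#(3,2)= #(2,4)–+(3,4)≠ #(2,6)–#(3,6)=  → 1/4 unlike.
Row 3: #(3,0)–#(4,0)= #(3,2)–#(3,3)= #(3,2)–+(4,2)≠ #(3,3)–+(3,4)≠ #(3,3)–+(4,3)≠ +(3,4)–#(4,4)≠  → 4/6 unlike.
Row 4: #(4,0)–+(5,0)≠ +(4,2)–+(4,3)= +(4,2)–+(5,2)= +(4,3)–#(4,4)≠ +(4,3)–#(5,3)≠ #(4,4)–+(4,5)≠ #(4,4)–#(5,4)= +(4,5)–#(5,5)≠  → 5/8 unlike.
Row 5: +(5,0)–+(5,1)= +(5,0)–#(6,0)≠ +(5,1)–+(5,2)= +(5,1)–#(6,1)≠ +(5,2)–#(5,3)≠ +(5,2)–#(6,2)≠ #(5,3)–#(5,4)= #(5,3)–#(6,3)= #(5,4)–#(5,5)= #(5,5)–+(6,5)≠  → 5/10 unlike.
Row 6: #(6,0)–#(6,1)= #(6,1)–#(6,2)= #(6,2)–#(6,3)= +(6,5)–+(6,6)=  → 0/4 unlike.
Total adjacent occupied pairs: 40; unlike-type pairs: 19.

19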